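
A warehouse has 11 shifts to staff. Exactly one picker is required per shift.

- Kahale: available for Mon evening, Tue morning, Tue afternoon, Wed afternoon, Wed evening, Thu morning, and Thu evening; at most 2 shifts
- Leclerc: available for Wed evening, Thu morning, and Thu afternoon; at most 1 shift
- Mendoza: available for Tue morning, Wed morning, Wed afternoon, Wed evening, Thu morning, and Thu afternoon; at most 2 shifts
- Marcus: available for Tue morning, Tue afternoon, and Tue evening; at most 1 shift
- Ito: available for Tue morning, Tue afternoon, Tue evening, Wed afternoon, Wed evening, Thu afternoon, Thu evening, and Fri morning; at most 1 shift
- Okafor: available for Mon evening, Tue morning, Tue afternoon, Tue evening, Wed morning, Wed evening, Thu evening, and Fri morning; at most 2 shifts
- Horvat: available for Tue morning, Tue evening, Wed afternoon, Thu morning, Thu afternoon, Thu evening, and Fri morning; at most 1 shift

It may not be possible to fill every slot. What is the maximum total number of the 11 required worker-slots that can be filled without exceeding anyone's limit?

Total capacity across all pickers is 2+1+2+1+1+2+1 = 10, and 11 slots are needed, so at most 10 can be filled.
An assignment achieving 10: Mon evening→Kahale, Tue afternoon→Kahale, Tue evening→Marcus, Wed morning→Mendoza, Wed afternoon→Mendoza, Wed evening→Okafor, Thu morning→Leclerc, Thu afternoon→Horvat, Thu evening→Okafor, Fri morning→Ito.
Loads: Kahale 2/2, Leclerc 1/1, Mendoza 2/2, Marcus 1/1, Ito 1/1, Okafor 2/2, Horvat 1/1.

10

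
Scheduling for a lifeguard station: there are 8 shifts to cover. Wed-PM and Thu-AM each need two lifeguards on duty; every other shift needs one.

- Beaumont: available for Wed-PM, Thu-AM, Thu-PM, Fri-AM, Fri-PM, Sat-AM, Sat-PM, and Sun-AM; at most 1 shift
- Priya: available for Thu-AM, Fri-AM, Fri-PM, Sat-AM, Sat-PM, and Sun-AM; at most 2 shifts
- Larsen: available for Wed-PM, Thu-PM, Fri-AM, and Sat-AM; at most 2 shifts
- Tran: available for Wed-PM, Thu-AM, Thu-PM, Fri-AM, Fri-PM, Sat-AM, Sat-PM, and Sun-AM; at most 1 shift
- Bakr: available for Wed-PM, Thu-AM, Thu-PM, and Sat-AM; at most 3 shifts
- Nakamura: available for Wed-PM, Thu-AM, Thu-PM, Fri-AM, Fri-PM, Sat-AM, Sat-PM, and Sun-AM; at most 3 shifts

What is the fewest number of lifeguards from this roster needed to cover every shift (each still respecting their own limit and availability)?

4

10 slots to fill and no one can take more than 3, so at least ⌈10/3⌉ = 4 lifeguards are needed.
Priya, Larsen, Bakr, and Nakamura alone can cover everything: Wed-PM→Larsen+Bakr, Thu-AM→Bakr+Nakamura, Thu-PM→Larsen, Fri-AM→Nakamura, Fri-PM→Priya, Sat-AM→Bakr, Sat-PM→Priya, Sun-AM→Nakamura.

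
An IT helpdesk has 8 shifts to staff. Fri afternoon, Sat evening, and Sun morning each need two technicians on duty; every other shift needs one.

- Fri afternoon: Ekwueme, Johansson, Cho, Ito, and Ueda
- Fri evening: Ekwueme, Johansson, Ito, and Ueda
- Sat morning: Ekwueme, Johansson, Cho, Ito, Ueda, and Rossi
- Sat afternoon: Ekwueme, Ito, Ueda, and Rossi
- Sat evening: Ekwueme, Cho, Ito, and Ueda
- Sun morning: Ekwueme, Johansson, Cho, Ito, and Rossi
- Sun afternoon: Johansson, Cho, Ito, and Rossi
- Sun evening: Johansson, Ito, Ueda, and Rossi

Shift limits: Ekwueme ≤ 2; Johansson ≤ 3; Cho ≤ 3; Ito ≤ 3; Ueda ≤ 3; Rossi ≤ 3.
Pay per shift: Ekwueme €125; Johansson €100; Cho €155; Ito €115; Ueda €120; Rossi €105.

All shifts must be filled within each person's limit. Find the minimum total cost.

Picking the cheapest available technician for each shift independently would cost €1160, but that ignores the shift limits.
An optimal schedule: Fri afternoon→Ito+Ueda, Fri evening→Johansson, Sat morning→Rossi, Sat afternoon→Rossi, Sat evening→Ito+Ueda, Sun morning→Rossi+Ito, Sun afternoon→Johansson, Sun evening→Johansson.
Total: 115 + 120 + 100 + 105 + 105 + 115 + 120 + 105 + 115 + 100 + 100 = €1200.

€1200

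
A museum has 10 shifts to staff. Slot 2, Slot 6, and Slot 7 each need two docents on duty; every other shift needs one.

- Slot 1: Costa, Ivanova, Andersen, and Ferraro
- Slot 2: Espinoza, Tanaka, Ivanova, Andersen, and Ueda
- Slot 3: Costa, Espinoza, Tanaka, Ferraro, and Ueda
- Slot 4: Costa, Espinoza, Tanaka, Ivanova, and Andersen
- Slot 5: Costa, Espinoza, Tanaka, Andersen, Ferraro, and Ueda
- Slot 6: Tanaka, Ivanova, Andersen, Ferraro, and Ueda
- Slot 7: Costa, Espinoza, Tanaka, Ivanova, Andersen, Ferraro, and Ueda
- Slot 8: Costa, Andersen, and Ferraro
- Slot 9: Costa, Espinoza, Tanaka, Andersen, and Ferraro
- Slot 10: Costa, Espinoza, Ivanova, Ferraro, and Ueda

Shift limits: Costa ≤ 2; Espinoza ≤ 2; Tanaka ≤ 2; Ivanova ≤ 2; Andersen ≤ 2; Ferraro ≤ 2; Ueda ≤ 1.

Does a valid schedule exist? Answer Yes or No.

Yes

One valid schedule: Slot 1→Costa, Slot 2→Ivanova+Andersen, Slot 3→Espinoza, Slot 4→Espinoza, Slot 5→Tanaka, Slot 6→Andersen+Ferraro, Slot 7→Ferraro+Ueda, Slot 8→Costa, Slot 9→Tanaka, Slot 10→Ivanova.
Loads: Costa 2/2, Espinoza 2/2, Tanaka 2/2, Ivanova 2/2, Andersen 2/2, Ferraro 2/2, Ueda 1/1 — all within limits.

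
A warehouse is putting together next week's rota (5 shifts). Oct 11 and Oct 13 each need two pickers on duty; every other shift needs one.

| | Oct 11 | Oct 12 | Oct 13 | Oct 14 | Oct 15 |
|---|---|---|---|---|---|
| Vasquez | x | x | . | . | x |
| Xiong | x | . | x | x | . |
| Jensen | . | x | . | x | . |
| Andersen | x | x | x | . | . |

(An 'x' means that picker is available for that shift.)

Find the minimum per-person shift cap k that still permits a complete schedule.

With 4 pickers and 7 worker-slots to fill, someone must work at least ⌈7/4⌉ = 2 shifts, so k ≥ 2.
k = 2 works: Oct 11→Vasquez+Andersen, Oct 12→Jensen, Oct 13→Xiong+Andersen, Oct 14→Xiong, Oct 15→Vasquez.
Loads: Vasquez 2, Xiong 2, Jensen 1, Andersen 2 — all ≤ 2.

2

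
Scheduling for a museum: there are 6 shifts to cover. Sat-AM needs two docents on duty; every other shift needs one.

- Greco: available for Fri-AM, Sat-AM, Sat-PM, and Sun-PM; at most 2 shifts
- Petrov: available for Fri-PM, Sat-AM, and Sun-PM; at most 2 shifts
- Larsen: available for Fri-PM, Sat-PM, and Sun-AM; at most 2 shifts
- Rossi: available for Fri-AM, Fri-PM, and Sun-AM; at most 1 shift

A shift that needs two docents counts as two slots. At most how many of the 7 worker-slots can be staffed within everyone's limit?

7

Total capacity across all docents is 2+2+2+1 = 7, and 7 slots are needed, so at most 7 can be filled.
An assignment achieving 7: Fri-AM→Greco, Fri-PM→Rossi, Sat-AM→Greco+Petrov, Sat-PM→Larsen, Sun-AM→Larsen, Sun-PM→Petrov.
Loads: Greco 2/2, Petrov 2/2, Larsen 2/2, Rossi 1/1.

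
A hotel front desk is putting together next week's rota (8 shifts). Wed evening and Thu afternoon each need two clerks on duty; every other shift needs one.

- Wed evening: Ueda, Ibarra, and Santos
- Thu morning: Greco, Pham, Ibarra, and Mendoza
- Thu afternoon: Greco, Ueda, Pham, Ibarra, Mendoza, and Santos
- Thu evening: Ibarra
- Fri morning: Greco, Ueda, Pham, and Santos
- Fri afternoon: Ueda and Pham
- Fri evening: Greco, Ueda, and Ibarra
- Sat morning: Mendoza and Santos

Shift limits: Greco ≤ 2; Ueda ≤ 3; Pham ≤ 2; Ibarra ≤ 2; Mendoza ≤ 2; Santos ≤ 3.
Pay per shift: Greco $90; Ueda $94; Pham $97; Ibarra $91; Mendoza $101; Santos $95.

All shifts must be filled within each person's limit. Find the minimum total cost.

$929

Thu evening can only be covered by Ibarra, so that assignment is forced.
Picking the cheapest available clerk for each shift independently would cost $916, but that ignores the shift limits.
An optimal schedule: Wed evening→Ibarra+Ueda, Thu morning→Greco, Thu afternoon→Ueda+Santos, Thu evening→Ibarra, Fri morning→Santos, Fri afternoon→Ueda, Fri evening→Greco, Sat morning→Santos.
Total: 91 + 94 + 90 + 94 + 95 + 91 + 95 + 94 + 90 + 95 = $929.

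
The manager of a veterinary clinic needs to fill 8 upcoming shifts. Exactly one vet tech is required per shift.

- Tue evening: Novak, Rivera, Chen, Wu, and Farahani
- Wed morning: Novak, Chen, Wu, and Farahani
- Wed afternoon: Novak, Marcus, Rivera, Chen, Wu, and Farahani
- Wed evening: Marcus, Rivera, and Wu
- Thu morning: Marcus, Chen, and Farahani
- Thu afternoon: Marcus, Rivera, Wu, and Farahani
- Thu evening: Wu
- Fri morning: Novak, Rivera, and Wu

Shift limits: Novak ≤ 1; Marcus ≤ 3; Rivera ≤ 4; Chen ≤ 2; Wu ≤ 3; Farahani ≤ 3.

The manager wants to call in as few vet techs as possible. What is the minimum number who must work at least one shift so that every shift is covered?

8 slots to fill and no one can take more than 4, so at least ⌈8/4⌉ = 2 vet techs are needed.
Any 2 vet techs together have capacity at most 4+3 = 7 < 8 slots, so 2 can never suffice.
Marcus, Rivera, and Wu alone can cover everything: Tue evening→Rivera, Wed morning→Wu, Wed afternoon→Marcus, Wed evening→Marcus, Thu morning→Marcus, Thu afternoon→Rivera, Thu evening→Wu, Fri morning→Rivera.

3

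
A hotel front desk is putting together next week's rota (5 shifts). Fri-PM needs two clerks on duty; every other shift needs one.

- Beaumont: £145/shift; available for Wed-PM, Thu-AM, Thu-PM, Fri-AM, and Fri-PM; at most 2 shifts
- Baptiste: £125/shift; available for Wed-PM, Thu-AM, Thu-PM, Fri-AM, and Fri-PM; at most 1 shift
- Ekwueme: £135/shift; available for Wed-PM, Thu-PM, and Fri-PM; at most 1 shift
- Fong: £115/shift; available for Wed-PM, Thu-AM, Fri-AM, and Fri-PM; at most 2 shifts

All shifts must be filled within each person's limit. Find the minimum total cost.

Picking the cheapest available clerk for each shift independently would cost £710, but that ignores the shift limits.
An optimal schedule: Wed-PM→Fong, Thu-AM→Beaumont, Thu-PM→Beaumont, Fri-AM→Baptiste, Fri-PM→Ekwueme+Fong.
Total: 115 + 145 + 145 + 125 + 135 + 115 = £780.

£780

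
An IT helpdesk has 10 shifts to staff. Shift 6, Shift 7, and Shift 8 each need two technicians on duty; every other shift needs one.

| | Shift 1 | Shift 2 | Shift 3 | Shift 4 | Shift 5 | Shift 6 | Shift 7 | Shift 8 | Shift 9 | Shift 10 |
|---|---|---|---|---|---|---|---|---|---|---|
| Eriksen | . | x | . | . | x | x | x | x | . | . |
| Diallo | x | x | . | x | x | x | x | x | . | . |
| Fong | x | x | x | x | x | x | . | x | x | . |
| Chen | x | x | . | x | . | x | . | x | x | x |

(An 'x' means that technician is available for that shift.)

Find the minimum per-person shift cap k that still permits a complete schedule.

With 4 technicians and 13 worker-slots to fill, someone must work at least ⌈13/4⌉ = 4 shifts, so k ≥ 4.
k = 4 works: Shift 1→Diallo, Shift 2→Eriksen, Shift 3→Fong, Shift 4→Diallo, Shift 5→Eriksen, Shift 6→Eriksen+Diallo, Shift 7→Eriksen+Diallo, Shift 8→Fong+Chen, Shift 9→Fong, Shift 10→Chen.
Loads: Eriksen 4, Diallo 4, Fong 3, Chen 2 — all ≤ 4.

4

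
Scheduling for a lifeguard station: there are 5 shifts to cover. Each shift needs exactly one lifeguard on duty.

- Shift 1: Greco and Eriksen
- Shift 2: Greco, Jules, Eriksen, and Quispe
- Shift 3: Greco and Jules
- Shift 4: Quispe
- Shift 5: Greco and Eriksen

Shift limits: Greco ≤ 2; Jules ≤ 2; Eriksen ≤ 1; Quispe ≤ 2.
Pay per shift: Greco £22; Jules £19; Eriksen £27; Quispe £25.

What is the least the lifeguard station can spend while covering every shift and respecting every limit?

Shift 4 can only be covered by Quispe, so that assignment is forced.
Picking the cheapest available lifeguard for each shift independently would cost £107, and that bound is achievable.
An optimal schedule: Shift 1→Greco, Shift 2→Jules, Shift 3→Jules, Shift 4→Quispe, Shift 5→Greco.
Total: 22 + 19 + 19 + 25 + 22 = £107.

£107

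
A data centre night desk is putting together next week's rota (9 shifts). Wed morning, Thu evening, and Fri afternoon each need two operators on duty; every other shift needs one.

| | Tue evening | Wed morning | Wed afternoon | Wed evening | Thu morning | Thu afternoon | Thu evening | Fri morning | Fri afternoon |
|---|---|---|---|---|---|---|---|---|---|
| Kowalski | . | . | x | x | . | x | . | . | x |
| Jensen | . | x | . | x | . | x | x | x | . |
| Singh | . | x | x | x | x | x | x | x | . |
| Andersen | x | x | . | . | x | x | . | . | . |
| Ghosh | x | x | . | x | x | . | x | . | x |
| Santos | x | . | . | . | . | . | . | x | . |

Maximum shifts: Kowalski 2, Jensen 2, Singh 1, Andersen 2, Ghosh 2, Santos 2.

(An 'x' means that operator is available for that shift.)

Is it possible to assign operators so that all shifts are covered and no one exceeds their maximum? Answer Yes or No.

Total capacity is 2+2+1+2+2+2 = 11 but 12 worker-slots are needed — infeasible.

No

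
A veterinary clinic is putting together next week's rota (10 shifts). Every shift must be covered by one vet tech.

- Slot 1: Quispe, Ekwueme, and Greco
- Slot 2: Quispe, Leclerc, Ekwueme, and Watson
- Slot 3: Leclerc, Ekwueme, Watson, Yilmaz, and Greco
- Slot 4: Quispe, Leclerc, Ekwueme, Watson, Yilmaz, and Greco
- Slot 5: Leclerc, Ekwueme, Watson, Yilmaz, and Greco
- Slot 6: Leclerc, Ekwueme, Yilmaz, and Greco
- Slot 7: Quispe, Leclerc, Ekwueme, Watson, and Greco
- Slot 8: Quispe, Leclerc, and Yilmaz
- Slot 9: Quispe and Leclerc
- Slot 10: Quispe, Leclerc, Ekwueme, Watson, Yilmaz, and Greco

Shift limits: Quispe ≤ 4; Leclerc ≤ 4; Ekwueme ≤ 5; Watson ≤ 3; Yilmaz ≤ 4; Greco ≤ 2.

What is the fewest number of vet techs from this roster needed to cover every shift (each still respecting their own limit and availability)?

10 slots to fill and no one can take more than 5, so at least ⌈10/5⌉ = 2 vet techs are needed.
Any 2 vet techs together have capacity at most 5+4 = 9 < 10 slots, so 2 can never suffice.
Quispe, Leclerc, and Ekwueme alone can cover everything: Slot 1→Quispe, Slot 2→Quispe, Slot 3→Leclerc, Slot 4→Leclerc, Slot 5→Leclerc, Slot 6→Leclerc, Slot 7→Ekwueme, Slot 8→Quispe, Slot 9→Quispe, Slot 10→Ekwueme.

3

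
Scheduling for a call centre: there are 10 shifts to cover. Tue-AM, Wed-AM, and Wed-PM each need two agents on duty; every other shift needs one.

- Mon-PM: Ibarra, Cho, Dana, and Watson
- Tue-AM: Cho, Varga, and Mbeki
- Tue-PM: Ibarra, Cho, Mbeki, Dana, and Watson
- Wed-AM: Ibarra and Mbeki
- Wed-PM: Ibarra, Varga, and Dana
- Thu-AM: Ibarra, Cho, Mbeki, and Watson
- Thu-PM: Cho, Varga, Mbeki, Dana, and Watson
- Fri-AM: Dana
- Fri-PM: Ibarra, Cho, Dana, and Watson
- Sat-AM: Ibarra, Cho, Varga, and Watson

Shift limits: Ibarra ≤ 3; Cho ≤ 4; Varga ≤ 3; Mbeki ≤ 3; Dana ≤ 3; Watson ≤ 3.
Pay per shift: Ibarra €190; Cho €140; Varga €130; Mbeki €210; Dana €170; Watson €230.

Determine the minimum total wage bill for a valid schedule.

Wed-AM can only be covered by Ibarra and Mbeki, so that assignment is forced.
Fri-AM can only be covered by Dana, so that assignment is forced.
Picking the cheapest available agent for each shift independently would cost €1960, but that ignores the shift limits.
An optimal schedule: Mon-PM→Cho, Tue-AM→Varga+Cho, Tue-PM→Ibarra, Wed-AM→Ibarra+Mbeki, Wed-PM→Varga+Dana, Thu-AM→Cho, Thu-PM→Dana, Fri-AM→Dana, Fri-PM→Cho, Sat-AM→Varga.
Total: 140 + 130 + 140 + 190 + 190 + 210 + 130 + 170 + 140 + 170 + 170 + 140 + 130 = €2050.

€2050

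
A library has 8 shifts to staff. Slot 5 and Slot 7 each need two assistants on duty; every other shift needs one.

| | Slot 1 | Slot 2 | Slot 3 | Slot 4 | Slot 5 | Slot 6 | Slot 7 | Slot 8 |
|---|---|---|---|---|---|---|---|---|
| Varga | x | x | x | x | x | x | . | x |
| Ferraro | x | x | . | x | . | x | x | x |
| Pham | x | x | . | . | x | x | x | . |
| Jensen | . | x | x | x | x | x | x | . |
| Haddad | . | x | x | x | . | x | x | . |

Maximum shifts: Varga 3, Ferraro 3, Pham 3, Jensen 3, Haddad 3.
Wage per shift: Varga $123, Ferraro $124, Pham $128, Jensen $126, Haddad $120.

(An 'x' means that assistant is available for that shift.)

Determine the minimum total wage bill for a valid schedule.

$1227

Picking the cheapest available assistant for each shift independently would cost $1219, but that ignores the shift limits.
An optimal schedule: Slot 1→Varga, Slot 2→Ferraro, Slot 3→Haddad, Slot 4→Haddad, Slot 5→Varga+Jensen, Slot 6→Ferraro, Slot 7→Haddad+Ferraro, Slot 8→Varga.
Total: 123 + 124 + 120 + 120 + 123 + 126 + 124 + 120 + 124 + 123 = $1227.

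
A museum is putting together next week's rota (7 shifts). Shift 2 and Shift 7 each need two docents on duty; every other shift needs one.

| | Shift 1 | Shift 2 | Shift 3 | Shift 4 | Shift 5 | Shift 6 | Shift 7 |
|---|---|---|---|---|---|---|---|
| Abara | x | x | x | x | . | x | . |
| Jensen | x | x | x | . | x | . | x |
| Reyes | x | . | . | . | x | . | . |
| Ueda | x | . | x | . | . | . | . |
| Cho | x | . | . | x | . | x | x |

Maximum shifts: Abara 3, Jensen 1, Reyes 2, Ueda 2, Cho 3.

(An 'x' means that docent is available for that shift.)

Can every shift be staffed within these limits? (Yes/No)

Total capacity is 11 and 9 slots are needed, so capacity alone doesn't rule it out.
Shifts {Shift 2, Shift 7} need 4 worker-slots in total, but the docents available for any of those shifts (Abara, Jensen, and Cho) can supply at most 3 among them. So no valid schedule exists.

No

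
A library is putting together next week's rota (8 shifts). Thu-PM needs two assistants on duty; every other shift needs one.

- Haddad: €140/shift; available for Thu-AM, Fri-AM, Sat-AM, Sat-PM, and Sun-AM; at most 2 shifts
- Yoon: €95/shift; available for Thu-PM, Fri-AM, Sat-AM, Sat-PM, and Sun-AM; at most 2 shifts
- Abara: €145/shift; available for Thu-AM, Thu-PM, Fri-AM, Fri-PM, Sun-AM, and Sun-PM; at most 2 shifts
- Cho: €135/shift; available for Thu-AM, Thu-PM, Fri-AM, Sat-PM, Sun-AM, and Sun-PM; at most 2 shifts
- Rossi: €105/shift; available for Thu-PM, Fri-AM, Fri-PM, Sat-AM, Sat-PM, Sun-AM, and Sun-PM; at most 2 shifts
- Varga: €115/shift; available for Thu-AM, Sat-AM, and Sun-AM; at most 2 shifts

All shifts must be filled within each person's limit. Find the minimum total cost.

€1040

Picking the cheapest available assistant for each shift independently would cost €905, but that ignores the shift limits.
An optimal schedule: Thu-AM→Varga, Thu-PM→Yoon+Cho, Fri-AM→Haddad, Fri-PM→Rossi, Sat-AM→Yoon, Sat-PM→Cho, Sun-AM→Varga, Sun-PM→Rossi.
Total: 115 + 95 + 135 + 140 + 105 + 95 + 135 + 115 + 105 = €1040.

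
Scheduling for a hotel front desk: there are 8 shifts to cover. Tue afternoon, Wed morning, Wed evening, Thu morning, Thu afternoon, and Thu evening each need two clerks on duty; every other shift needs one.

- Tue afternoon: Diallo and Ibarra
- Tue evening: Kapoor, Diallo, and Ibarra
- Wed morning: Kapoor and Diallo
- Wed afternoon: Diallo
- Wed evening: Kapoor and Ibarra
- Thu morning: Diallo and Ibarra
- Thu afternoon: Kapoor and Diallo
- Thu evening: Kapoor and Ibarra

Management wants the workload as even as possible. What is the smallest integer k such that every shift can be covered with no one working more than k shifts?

With 3 clerks and 14 worker-slots to fill, someone must work at least ⌈14/3⌉ = 5 shifts, so k ≥ 5.
k = 5 works: Tue afternoon→Diallo+Ibarra, Tue evening→Kapoor, Wed morning→Kapoor+Diallo, Wed afternoon→Diallo, Wed evening→Kapoor+Ibarra, Thu morning→Diallo+Ibarra, Thu afternoon→Kapoor+Diallo, Thu evening→Kapoor+Ibarra.
Loads: Kapoor 5, Diallo 5, Ibarra 4 — all ≤ 5.

5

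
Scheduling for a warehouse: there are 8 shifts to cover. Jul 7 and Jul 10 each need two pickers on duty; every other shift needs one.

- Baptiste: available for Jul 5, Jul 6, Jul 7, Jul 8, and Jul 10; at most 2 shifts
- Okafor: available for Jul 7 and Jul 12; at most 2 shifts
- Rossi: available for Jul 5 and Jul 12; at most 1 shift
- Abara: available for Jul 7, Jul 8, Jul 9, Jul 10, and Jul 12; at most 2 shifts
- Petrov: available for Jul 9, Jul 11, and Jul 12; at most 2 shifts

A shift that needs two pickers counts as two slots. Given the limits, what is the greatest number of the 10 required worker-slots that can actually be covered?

Total capacity across all pickers is 2+2+1+2+2 = 9, and 10 slots are needed, so at most 9 can be filled.
An assignment achieving 9: Jul 5→Rossi, Jul 6→Baptiste, Jul 7→Okafor+Abara, Jul 8→Baptiste, Jul 9→Petrov, Jul 10→Abara, Jul 11→Petrov, Jul 12→Okafor.
Loads: Baptiste 2/2, Okafor 2/2, Rossi 1/1, Abara 2/2, Petrov 2/2.

9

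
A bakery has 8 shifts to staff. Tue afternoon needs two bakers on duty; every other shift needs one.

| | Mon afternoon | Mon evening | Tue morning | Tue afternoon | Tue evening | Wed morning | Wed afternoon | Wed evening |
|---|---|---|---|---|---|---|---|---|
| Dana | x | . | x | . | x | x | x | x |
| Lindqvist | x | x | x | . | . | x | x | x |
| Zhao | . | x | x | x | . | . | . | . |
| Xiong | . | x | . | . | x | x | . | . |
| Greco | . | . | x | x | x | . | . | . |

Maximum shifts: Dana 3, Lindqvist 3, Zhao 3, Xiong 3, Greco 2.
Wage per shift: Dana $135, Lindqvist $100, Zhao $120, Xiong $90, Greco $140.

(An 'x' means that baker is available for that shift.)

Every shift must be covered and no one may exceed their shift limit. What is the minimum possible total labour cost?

Tue afternoon can only be covered by Zhao and Greco, so that assignment is forced.
Picking the cheapest available baker for each shift independently would cost $930, but that ignores the shift limits.
An optimal schedule: Mon afternoon→Lindqvist, Mon evening→Xiong, Tue morning→Zhao, Tue afternoon→Zhao+Greco, Tue evening→Xiong, Wed morning→Xiong, Wed afternoon→Lindqvist, Wed evening→Lindqvist.
Total: 100 + 90 + 120 + 120 + 140 + 90 + 90 + 100 + 100 = $950.

$950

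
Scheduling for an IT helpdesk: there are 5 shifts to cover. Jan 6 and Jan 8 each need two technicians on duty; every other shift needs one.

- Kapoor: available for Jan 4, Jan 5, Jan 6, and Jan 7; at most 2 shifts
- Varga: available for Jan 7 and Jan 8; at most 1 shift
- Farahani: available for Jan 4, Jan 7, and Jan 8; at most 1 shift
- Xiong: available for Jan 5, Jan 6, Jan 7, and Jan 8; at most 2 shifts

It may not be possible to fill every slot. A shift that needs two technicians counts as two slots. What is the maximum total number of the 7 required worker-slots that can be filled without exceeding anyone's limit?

Total capacity across all technicians is 2+1+1+2 = 6, and 7 slots are needed, so at most 6 can be filled.
An assignment achieving 6: Jan 4→Kapoor, Jan 5→Kapoor, Jan 6→Xiong, Jan 7→Xiong, Jan 8→Varga+Farahani.
Loads: Kapoor 2/2, Varga 1/1, Farahani 1/1, Xiong 2/2.

6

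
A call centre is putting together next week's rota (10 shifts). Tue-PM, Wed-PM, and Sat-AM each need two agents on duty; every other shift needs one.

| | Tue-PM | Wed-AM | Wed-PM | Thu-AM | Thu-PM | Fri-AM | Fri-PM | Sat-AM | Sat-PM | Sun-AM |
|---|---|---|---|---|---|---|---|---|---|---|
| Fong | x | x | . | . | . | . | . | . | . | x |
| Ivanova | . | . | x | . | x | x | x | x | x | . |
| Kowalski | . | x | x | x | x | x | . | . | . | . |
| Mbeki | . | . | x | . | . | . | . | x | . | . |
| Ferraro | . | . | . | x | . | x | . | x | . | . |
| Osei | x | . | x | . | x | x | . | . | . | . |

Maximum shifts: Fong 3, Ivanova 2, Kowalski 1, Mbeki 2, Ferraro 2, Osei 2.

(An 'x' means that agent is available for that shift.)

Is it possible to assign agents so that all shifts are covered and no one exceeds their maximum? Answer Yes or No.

Total capacity is 3+2+1+2+2+2 = 12 but 13 worker-slots are needed — infeasible.

No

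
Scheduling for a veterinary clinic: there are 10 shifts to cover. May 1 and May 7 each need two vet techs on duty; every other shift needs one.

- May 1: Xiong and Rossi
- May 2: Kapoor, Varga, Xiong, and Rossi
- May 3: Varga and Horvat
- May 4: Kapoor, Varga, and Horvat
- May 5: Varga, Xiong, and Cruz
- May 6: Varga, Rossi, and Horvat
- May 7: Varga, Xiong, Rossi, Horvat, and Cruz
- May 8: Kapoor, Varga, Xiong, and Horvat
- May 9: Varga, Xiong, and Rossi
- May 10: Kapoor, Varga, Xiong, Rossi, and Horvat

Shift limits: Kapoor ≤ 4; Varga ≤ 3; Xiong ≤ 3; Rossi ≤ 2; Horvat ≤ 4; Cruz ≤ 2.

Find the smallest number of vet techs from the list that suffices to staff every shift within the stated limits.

4

12 slots to fill and no one can take more than 4, so at least ⌈12/4⌉ = 3 vet techs are needed.
Any 3 vet techs together have capacity at most 4+4+3 = 11 < 12 slots, so 3 can never suffice.
Kapoor, Varga, Xiong, and Rossi alone can cover everything: May 1→Xiong+Rossi, May 2→Kapoor, May 3→Varga, May 4→Kapoor, May 5→Varga, May 6→Varga, May 7→Xiong+Rossi, May 8→Kapoor, May 9→Xiong, May 10→Kapoor.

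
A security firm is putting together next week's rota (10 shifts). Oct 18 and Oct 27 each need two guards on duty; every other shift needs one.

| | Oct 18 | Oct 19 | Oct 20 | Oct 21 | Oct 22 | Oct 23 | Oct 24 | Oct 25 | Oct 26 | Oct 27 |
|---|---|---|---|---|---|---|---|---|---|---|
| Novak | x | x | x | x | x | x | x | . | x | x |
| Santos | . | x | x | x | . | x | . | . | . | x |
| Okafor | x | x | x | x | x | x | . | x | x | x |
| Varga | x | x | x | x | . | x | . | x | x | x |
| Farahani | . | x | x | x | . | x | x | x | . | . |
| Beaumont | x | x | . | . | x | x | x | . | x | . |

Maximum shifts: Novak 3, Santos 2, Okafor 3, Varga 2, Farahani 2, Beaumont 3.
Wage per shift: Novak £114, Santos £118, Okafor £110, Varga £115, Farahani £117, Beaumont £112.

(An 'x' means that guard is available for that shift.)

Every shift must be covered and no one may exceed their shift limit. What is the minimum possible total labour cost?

Picking the cheapest available guard for each shift independently would cost £1328, but that ignores the shift limits.
An optimal schedule: Oct 18→Beaumont+Varga, Oct 19→Beaumont, Oct 20→Novak, Oct 21→Novak, Oct 22→Okafor, Oct 23→Farahani, Oct 24→Beaumont, Oct 25→Okafor, Oct 26→Okafor, Oct 27→Novak+Varga.
Total: 112 + 115 + 112 + 114 + 114 + 110 + 117 + 112 + 110 + 110 + 114 + 115 = £1355.

£1355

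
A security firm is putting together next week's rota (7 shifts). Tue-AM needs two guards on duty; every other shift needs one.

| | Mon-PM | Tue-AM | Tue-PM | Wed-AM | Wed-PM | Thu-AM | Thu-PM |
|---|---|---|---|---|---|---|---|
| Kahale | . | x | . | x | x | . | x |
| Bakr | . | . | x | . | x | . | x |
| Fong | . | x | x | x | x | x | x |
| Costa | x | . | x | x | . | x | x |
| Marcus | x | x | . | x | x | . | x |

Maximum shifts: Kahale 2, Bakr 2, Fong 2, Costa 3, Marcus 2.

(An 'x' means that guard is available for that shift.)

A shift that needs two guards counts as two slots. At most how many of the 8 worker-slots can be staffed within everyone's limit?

Total capacity across all guards is 2+2+2+3+2 = 11, and 8 slots are needed, so at most 8 can be filled.
An assignment achieving 8: Mon-PM→Costa, Tue-AM→Kahale+Fong, Tue-PM→Bakr, Wed-AM→Kahale, Wed-PM→Bakr, Thu-AM→Fong, Thu-PM→Costa.
Loads: Kahale 2/2, Bakr 2/2, Fong 2/2, Costa 2/3, Marcus 0/2.

8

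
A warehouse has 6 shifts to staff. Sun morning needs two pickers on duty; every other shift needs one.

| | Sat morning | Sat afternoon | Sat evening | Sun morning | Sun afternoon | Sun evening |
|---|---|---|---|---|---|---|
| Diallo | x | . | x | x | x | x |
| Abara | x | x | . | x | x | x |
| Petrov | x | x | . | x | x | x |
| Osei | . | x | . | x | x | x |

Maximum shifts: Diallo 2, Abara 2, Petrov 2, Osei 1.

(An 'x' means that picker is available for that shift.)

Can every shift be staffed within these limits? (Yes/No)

Sat evening can only be covered by Diallo, so that assignment is forced.
One valid schedule: Sat morning→Diallo, Sat afternoon→Abara, Sat evening→Diallo, Sun morning→Petrov+Osei, Sun afternoon→Abara, Sun evening→Petrov.
Loads: Diallo 2/2, Abara 2/2, Petrov 2/2, Osei 1/1 — all within limits.

Yes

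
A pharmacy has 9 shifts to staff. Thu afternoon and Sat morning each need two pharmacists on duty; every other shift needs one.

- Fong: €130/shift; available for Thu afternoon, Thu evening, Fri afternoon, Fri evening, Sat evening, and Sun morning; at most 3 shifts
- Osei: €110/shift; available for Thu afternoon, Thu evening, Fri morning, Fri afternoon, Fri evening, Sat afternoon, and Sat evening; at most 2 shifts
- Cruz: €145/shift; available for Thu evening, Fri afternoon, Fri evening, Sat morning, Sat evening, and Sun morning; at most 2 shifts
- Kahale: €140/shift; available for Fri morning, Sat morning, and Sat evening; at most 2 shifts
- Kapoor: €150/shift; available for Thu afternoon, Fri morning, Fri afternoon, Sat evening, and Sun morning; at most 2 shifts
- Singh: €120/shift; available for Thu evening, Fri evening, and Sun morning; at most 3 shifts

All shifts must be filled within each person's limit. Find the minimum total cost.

€1395

Sat morning can only be covered by Cruz and Kahale, so that assignment is forced.
Sat afternoon can only be covered by Osei, so that assignment is forced.
Picking the cheapest available pharmacist for each shift independently would cost €1305, but that ignores the shift limits.
An optimal schedule: Thu afternoon→Osei+Fong, Thu evening→Singh, Fri morning→Kahale, Fri afternoon→Fong, Fri evening→Singh, Sat morning→Kahale+Cruz, Sat afternoon→Osei, Sat evening→Fong, Sun morning→Singh.
Total: 110 + 130 + 120 + 140 + 130 + 120 + 140 + 145 + 110 + 130 + 120 = €1395.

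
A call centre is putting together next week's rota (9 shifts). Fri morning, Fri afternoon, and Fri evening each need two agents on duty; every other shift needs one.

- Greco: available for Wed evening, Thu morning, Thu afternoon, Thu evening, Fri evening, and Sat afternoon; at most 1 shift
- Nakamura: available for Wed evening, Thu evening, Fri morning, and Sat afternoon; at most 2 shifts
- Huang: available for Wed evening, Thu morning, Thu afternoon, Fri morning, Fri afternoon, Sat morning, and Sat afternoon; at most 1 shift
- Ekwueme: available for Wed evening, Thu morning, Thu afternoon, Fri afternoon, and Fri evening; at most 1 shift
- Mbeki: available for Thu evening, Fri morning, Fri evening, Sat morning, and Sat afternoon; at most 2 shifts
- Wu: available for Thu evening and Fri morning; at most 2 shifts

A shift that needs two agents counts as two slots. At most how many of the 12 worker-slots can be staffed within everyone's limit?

9

Total capacity across all agents is 1+2+1+1+2+2 = 9, and 12 slots are needed, so at most 9 can be filled.
An assignment achieving 9: Wed evening→Nakamura, Thu morning→Greco, Thu evening→Wu, Fri morning→Nakamura+Wu, Fri afternoon→Huang+Ekwueme, Fri evening→Mbeki, Sat morning→Mbeki.
Loads: Greco 1/1, Nakamura 2/2, Huang 1/1, Ekwueme 1/1, Mbeki 2/2, Wu 2/2.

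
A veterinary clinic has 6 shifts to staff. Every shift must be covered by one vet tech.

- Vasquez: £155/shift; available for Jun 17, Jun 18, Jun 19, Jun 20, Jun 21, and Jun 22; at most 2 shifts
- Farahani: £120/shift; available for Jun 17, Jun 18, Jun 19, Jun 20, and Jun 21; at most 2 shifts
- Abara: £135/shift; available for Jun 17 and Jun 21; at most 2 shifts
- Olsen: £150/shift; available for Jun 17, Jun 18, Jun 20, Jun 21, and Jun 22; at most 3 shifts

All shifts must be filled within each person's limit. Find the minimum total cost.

£810

Picking the cheapest available vet tech for each shift independently would cost £750, but that ignores the shift limits.
An optimal schedule: Jun 17→Abara, Jun 18→Farahani, Jun 19→Farahani, Jun 20→Olsen, Jun 21→Abara, Jun 22→Olsen.
Total: 135 + 120 + 120 + 150 + 135 + 150 = £810.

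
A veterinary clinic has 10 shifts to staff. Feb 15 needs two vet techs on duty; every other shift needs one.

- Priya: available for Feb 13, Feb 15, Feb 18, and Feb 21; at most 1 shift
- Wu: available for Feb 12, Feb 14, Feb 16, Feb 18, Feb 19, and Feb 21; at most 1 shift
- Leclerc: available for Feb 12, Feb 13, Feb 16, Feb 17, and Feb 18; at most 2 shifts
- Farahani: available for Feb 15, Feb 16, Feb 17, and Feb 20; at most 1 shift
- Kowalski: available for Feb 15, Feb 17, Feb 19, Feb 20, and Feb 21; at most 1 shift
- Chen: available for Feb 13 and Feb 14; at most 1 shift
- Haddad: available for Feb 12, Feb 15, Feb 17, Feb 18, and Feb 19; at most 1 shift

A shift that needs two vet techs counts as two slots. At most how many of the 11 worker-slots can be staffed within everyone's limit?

8

Total capacity across all vet techs is 1+1+2+1+1+1+1 = 8, and 11 slots are needed, so at most 8 can be filled.
An assignment achieving 8: Feb 12→Leclerc, Feb 13→Chen, Feb 14→Wu, Feb 15→Haddad, Feb 16→Leclerc, Feb 19→Kowalski, Feb 20→Farahani, Feb 21→Priya.
Loads: Priya 1/1, Wu 1/1, Leclerc 2/2, Farahani 1/1, Kowalski 1/1, Chen 1/1, Haddad 1/1.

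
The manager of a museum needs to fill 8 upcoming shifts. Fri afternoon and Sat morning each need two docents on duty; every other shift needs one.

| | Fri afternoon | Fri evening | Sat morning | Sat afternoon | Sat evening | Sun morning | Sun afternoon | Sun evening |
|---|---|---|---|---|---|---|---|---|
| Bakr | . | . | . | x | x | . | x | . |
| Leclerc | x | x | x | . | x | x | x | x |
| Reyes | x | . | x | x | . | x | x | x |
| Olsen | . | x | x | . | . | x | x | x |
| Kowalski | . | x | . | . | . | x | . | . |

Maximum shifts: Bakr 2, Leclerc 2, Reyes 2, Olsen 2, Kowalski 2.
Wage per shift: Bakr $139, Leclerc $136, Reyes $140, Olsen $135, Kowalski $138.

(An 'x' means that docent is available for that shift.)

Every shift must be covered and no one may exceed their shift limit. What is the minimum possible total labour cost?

Fri afternoon can only be covered by Leclerc and Reyes, so that assignment is forced.
Picking the cheapest available docent for each shift independently would cost $1362, but that ignores the shift limits.
An optimal schedule: Fri afternoon→Leclerc+Reyes, Fri evening→Kowalski, Sat morning→Leclerc+Reyes, Sat afternoon→Bakr, Sat evening→Bakr, Sun morning→Kowalski, Sun afternoon→Olsen, Sun evening→Olsen.
Total: 136 + 140 + 138 + 136 + 140 + 139 + 139 + 138 + 135 + 135 = $1376.

$1376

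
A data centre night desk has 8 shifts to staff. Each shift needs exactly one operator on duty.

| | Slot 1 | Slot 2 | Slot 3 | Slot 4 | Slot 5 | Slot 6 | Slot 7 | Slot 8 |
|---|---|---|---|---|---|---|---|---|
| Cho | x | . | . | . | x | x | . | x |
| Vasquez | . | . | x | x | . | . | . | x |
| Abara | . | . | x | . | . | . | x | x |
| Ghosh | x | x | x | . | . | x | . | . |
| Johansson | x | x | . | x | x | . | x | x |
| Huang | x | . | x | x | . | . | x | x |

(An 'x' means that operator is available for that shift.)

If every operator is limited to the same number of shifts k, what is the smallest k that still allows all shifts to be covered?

2

With 6 operators and 8 worker-slots to fill, someone must work at least ⌈8/6⌉ = 2 shifts, so k ≥ 2.
k = 2 works: Slot 1→Ghosh, Slot 2→Ghosh, Slot 3→Vasquez, Slot 4→Vasquez, Slot 5→Cho, Slot 6→Cho, Slot 7→Abara, Slot 8→Abara.
Loads: Cho 2, Vasquez 2, Abara 2, Ghosh 2, Johansson 0, Huang 0 — all ≤ 2.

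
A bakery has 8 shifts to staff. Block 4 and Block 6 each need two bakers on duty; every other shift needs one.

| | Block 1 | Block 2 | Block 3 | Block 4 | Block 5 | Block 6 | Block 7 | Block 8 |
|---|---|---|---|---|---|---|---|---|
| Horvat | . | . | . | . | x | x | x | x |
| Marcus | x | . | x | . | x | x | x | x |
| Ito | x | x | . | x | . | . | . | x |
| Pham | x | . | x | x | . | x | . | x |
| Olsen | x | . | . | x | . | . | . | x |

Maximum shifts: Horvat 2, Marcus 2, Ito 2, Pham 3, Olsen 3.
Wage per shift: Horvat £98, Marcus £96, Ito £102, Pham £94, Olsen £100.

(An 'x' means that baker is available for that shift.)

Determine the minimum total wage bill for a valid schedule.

£972

Block 2 can only be covered by Ito, so that assignment is forced.
Picking the cheapest available baker for each shift independently would cost £960, but that ignores the shift limits.
An optimal schedule: Block 1→Olsen, Block 2→Ito, Block 3→Pham, Block 4→Pham+Olsen, Block 5→Marcus, Block 6→Pham+Horvat, Block 7→Marcus, Block 8→Horvat.
Total: 100 + 102 + 94 + 94 + 100 + 96 + 94 + 98 + 96 + 98 = £972.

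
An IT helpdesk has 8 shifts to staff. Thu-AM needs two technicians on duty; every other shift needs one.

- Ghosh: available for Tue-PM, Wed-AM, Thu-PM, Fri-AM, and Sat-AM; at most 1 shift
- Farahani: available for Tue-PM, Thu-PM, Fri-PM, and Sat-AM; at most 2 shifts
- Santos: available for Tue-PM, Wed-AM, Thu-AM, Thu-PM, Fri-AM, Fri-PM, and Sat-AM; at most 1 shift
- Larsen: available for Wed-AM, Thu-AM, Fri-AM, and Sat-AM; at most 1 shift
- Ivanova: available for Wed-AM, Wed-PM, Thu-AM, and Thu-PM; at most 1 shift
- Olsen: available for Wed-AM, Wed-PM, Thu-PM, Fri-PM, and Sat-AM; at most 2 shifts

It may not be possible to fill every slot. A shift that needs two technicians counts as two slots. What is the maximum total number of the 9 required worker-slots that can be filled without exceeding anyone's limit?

8

Total capacity across all technicians is 1+2+1+1+1+2 = 8, and 9 slots are needed, so at most 8 can be filled.
An assignment achieving 8: Tue-PM→Ghosh, Wed-AM→Olsen, Wed-PM→Ivanova, Thu-AM→Santos+Larsen, Thu-PM→Farahani, Fri-PM→Farahani, Sat-AM→Olsen.
Loads: Ghosh 1/1, Farahani 2/2, Santos 1/1, Larsen 1/1, Ivanova 1/1, Olsen 2/2.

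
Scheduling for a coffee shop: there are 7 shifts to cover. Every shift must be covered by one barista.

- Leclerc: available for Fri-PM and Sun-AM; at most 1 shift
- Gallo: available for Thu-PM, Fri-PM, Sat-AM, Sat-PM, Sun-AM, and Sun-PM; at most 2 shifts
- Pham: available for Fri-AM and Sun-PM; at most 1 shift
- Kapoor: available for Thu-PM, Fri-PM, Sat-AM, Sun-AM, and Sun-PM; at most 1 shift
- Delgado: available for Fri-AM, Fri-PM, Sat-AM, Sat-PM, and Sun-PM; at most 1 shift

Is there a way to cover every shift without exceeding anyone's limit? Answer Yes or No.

No

Total capacity is 1+2+1+1+1 = 6 but 7 worker-slots are needed — infeasible.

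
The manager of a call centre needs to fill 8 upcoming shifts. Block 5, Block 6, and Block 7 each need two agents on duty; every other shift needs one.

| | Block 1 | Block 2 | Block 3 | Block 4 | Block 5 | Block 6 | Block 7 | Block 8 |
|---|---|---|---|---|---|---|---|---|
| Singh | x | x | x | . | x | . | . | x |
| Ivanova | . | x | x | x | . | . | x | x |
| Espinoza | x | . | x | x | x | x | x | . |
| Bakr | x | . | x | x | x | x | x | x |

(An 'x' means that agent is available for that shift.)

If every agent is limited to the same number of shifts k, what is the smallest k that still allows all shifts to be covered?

3

With 4 agents and 11 worker-slots to fill, someone must work at least ⌈11/4⌉ = 3 shifts, so k ≥ 3.
k = 3 works: Block 1→Singh, Block 2→Singh, Block 3→Bakr, Block 4→Ivanova, Block 5→Singh+Espinoza, Block 6→Espinoza+Bakr, Block 7→Ivanova+Espinoza, Block 8→Ivanova.
Loads: Singh 3, Ivanova 3, Espinoza 3, Bakr 2 — all ≤ 3.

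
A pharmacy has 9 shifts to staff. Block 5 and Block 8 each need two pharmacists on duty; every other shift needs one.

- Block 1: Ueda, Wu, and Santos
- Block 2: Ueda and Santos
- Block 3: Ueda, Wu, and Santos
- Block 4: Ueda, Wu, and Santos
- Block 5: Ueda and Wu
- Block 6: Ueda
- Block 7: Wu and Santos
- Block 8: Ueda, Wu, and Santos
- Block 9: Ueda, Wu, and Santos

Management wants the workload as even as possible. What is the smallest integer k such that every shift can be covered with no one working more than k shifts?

With 3 pharmacists and 11 worker-slots to fill, someone must work at least ⌈11/3⌉ = 4 shifts, so k ≥ 4.
k = 4 works: Block 1→Ueda, Block 2→Ueda, Block 3→Wu, Block 4→Santos, Block 5→Ueda+Wu, Block 6→Ueda, Block 7→Wu, Block 8→Wu+Santos, Block 9→Santos.
Loads: Ueda 4, Wu 4, Santos 3 — all ≤ 4.

4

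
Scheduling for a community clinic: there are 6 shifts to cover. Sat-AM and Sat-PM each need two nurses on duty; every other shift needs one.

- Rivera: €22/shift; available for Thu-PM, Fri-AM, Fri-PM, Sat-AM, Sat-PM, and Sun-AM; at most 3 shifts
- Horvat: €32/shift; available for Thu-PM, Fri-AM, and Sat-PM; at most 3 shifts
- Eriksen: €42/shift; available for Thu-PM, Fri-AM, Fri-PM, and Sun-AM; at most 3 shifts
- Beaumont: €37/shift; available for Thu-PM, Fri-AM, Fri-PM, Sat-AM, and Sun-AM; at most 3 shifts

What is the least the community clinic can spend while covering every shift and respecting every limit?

Sat-AM can only be covered by Rivera and Beaumont, so that assignment is forced.
Sat-PM can only be covered by Rivera and Horvat, so that assignment is forced.
Picking the cheapest available nurse for each shift independently would cost €201, but that ignores the shift limits.
An optimal schedule: Thu-PM→Horvat, Fri-AM→Horvat, Fri-PM→Rivera, Sat-AM→Rivera+Beaumont, Sat-PM→Rivera+Horvat, Sun-AM→Beaumont.
Total: 32 + 32 + 22 + 22 + 37 + 22 + 32 + 37 = €236.

€236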